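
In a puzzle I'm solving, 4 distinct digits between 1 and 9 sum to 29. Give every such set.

4 distinct digits from 1–9 sum between 10 and 30.
Only one set works: {5,7,8,9}.

{5,7,8,9}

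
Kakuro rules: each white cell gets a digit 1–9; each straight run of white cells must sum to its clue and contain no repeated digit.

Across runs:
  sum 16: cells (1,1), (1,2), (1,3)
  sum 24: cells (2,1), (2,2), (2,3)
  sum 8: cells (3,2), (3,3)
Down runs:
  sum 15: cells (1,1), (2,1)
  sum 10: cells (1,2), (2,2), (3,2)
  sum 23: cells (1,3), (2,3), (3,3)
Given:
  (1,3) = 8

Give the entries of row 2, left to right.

24 in 3 cells must be {7,8,9}; 23 in 3 cells must be {6,8,9}.
The 24 across and the 10 down share only 7, so (2,2) = 7.
Given what's placed, (2,3) must be 9 to fit the 24 across and 23 down.
(3,3) = 23 − 17 = 6 completes the 23 down.
(2,1) = 24 − 16 = 8 completes the 24 across.
(3,2) = 8 − 6 = 2 completes the 8 across.
(1,1) = 15 − 8 = 7 completes the 15 down.
(1,2) = 16 − 15 = 1 completes the 16 across.

8, 7, 9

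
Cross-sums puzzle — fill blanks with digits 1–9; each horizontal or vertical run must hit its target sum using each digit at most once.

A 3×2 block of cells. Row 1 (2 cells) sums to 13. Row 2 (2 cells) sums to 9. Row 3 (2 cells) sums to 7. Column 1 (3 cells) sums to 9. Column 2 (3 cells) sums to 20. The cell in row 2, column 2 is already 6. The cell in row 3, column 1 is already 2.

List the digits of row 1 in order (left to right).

4 9

(2,1) = 9 − 6 = 3 completes the 9 across.
(3,2) = 7 − 2 = 5 completes the 7 across.
(1,1) = 9 − 5 = 4 completes the 9 down.
(1,2) = 13 − 4 = 9 completes the 13 across.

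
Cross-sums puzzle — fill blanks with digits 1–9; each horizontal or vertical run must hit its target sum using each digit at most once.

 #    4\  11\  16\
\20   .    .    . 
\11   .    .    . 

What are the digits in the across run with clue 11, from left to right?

4 in 2 cells must be {1,3}; 16 in 2 cells must be {7,9}.
The 20 across and the 4 down share only 3, so R1C1 = 3.
Given what's placed, R1C3 must be 9 to fit the 20 across and 16 down.
R2C1 = 4 − 3 = 1 completes the 4 down.
R2C3 = 16 − 9 = 7 completes the 16 down.
R1C2 = 20 − 12 = 8 completes the 20 across.
R2C2 = 11 − 8 = 3 completes the 11 across.

1 3 7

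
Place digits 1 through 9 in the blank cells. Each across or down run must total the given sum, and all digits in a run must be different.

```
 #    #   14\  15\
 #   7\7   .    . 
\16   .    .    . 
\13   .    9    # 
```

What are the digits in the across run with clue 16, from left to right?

Only 6 fits R1C3 under both its across sum 7 and down sum 15.
R2C3 = 15 − 6 = 9 completes the 15 down.
R3C1 = 13 − 9 = 4 completes the 13 across.
R1C2 = 7 − 6 = 1 completes the 7 across.
R2C1 = 7 − 4 = 3 completes the 7 down.
R2C2 = 16 − 12 = 4 completes the 16 across.

3 4 9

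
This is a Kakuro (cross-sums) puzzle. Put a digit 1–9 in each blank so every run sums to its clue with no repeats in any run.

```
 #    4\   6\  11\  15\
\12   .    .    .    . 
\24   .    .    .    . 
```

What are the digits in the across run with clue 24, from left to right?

4 in 2 cells must be {1,3}.
Only 6 fits R1C4 under both its across sum 12 and down sum 15.
R2C4 = 15 − 6 = 9 completes the 15 down.
Nothing is forced directly, so branch on R1C1, whose candidates are 1 or 3. If R1C1 = 3: that forces R1C3 = 2, R2C1 = 1, after which R2C2 would have to be in {6,8} for the 24 across but in {1,2,4,5} for the 6 down — contradiction. So R1C1 = 1.
R1C2 = 2: the only remaining digit allowed by both the 12 across and the 6 down.
R1C3 = 12 − 9 = 3 completes the 12 across.
R2C1 = 4 − 1 = 3 completes the 4 down.
R2C2 = 6 − 2 = 4 completes the 6 down.
R2C3 = 24 − 16 = 8 completes the 24 across.

3 4 8 9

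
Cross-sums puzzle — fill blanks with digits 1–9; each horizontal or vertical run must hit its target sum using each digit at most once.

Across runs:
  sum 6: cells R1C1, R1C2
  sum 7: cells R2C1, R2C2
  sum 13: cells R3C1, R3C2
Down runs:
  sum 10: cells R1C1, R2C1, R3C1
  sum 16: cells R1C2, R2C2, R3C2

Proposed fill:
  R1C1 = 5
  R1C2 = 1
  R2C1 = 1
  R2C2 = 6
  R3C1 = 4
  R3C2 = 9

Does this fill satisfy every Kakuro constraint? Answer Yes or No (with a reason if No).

Across: 5+1=6; 1+6=7; 4+9=13. Down: 5+1+4=10; 1+6+9=16. No digit repeats within any run.

Yes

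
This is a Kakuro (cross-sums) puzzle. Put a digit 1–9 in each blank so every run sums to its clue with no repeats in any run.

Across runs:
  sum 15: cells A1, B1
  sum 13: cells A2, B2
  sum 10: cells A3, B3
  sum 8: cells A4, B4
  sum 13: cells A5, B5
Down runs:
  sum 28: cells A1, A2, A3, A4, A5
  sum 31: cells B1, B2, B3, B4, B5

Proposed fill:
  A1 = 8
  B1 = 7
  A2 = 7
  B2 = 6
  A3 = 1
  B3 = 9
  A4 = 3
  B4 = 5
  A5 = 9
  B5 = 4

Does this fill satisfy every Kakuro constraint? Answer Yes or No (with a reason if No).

Yes

Across: 8+7=15; 7+6=13; 1+9=10; 3+5=8; 9+4=13. Down: 8+7+1+3+9=28; 7+6+9+5+4=31. No digit repeats within any run.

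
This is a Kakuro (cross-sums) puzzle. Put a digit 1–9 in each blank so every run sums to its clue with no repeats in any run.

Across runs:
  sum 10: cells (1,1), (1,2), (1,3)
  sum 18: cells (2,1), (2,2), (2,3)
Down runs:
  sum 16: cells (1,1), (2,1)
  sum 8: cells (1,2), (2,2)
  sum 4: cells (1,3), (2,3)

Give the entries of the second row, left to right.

9 6 3

16 in 2 cells must be {7,9}; 4 in 2 cells must be {1,3}.
The 10 across and the 16 down share only 7, so (1,1) = 7.
Given what's placed, (1,3) must be 1 to fit the 10 across and 4 down.
(2,1) = 16 − 7 = 9 completes the 16 down.
(2,3) = 4 − 1 = 3 completes the 4 down.
(1,2) = 10 − 8 = 2 completes the 10 across.
(2,2) = 18 − 12 = 6 completes the 18 across.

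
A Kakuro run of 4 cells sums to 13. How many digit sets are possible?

4 distinct digits from 1–9 sum between 10 and 30.
Enumerating: {1,2,3,7}, {1,2,4,6}, {1,3,4,5}.

3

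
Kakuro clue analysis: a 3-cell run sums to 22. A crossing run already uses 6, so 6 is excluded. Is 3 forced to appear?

The only way to make 22 from 3 distinct digits under that restriction is {5,8,9}, which does not contain 3.

No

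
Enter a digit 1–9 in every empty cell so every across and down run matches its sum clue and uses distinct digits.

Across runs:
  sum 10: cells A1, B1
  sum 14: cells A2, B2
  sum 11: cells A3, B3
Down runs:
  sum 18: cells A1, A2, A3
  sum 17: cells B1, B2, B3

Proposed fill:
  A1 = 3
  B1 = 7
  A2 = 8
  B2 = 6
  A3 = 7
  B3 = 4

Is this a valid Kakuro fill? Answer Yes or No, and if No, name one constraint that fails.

Across: 3+7=10; 8+6=14; 7+4=11. Down: 3+8+7=18; 7+6+4=17. No digit repeats within any run.

Yes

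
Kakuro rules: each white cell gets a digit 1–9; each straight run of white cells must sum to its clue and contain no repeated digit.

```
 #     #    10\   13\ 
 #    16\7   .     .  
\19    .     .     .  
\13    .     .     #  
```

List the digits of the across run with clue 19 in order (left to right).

16 in 2 cells must be {7,9}.
Nothing is forced directly, so branch on R2C1, whose candidates are 7 or 9. If R2C1 = 7: that forces R3C1 = 9, R3C2 = 4, after which R2C2 would have to be in {3,4,8,9} for the 19 across but in {1,5} for the 10 down — contradiction. So R2C1 = 9.
R3C1 = 16 − 9 = 7 completes the 16 down.
R3C2 = 13 − 7 = 6 completes the 13 across.
R2C2 = 3: the only remaining digit allowed by both the 19 across and the 10 down.
R2C3 = 19 − 12 = 7 completes the 19 across.
R1C2 = 10 − 9 = 1 completes the 10 down.
R1C3 = 7 − 1 = 6 completes the 7 across.

9, 3, 7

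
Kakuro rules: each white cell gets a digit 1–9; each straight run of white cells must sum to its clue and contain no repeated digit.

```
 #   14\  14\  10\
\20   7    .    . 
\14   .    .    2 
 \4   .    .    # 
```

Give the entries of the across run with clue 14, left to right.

4 in 2 cells must be {1,3}.
R1C3 = 10 − 2 = 8 completes the 10 down.
R1C2 = 20 − 15 = 5 completes the 20 across.
No cell is forced outright now. R3C1 can only be 1 or 3 (the digits allowed by both its 4 across and its 14 down). If R3C1 = 1: then R2C1 would have to be in {3,4,5,7,8,9} for the 14 across but in {6} for the 14 down — contradiction. So R3C1 = 3.
R2C1 = 14 − 10 = 4 completes the 14 down.
R2C2 = 14 − 6 = 8 completes the 14 across.
R3C2 = 4 − 3 = 1 completes the 4 across.

4 8 2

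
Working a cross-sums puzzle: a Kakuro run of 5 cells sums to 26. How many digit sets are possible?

11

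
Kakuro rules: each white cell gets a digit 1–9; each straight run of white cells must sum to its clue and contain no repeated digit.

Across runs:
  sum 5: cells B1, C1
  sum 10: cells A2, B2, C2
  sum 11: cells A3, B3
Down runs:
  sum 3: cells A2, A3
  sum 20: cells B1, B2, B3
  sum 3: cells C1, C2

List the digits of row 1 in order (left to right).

4 1

3 in 2 cells must be {1,2}.
The 11 across and the 3 down share only 2, so A3 = 2.
B3 = 11 − 2 = 9 completes the 11 across.
A2 = 3 − 2 = 1 completes the 3 down.
C2 = 2: the only remaining digit allowed by both the 10 across and the 3 down.
C1 = 3 − 2 = 1 completes the 3 down.
B2 = 10 − 3 = 7 completes the 10 across.
B1 = 5 − 1 = 4 completes the 5 across.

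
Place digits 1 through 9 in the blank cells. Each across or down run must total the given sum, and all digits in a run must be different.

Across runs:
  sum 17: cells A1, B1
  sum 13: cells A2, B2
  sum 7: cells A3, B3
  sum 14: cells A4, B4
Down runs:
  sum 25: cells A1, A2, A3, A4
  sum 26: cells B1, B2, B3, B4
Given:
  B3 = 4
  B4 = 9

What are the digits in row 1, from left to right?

9, 8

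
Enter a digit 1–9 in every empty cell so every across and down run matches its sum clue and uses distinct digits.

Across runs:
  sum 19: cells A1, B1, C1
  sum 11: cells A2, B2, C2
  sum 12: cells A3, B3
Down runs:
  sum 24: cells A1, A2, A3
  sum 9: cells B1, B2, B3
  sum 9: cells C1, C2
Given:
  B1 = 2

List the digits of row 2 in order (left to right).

24 in 3 cells must be {7,8,9}.
C1 = 8: the only remaining digit allowed by both the 19 across and the 9 down.
C2 = 9 − 8 = 1 completes the 9 down.
A1 = 19 − 10 = 9 completes the 19 across.
No cell is forced outright now. A2 can only be 7 or 8 (the digits allowed by both its 11 across and its 24 down). If A2 = 8: then B2 would have to be in {2} for the 11 across but in {1,3,4,6} for the 9 down — contradiction. So A2 = 7.
B2 = 11 − 8 = 3 completes the 11 across.
A3 = 24 − 16 = 8 completes the 24 down.
B3 = 12 − 8 = 4 completes the 12 across.

7, 3, 1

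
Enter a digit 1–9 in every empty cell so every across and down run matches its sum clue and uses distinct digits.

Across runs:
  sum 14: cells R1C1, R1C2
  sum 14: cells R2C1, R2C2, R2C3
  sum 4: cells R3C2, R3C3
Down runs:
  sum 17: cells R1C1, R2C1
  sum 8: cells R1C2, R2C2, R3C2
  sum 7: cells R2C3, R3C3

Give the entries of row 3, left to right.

1 3

4 in 2 cells must be {1,3}; 17 in 2 cells must be {8,9}.
The 14 across and the 8 down share only 5, so R1C2 = 5.
R3C2 = 1: the only remaining digit allowed by both the 4 across and the 8 down.
R3C3 = 4 − 1 = 3 completes the 4 across.
R1C1 = 14 − 5 = 9 completes the 14 across.
R2C1 = 17 − 9 = 8 completes the 17 down.
R2C2 = 8 − 6 = 2 completes the 8 down.
R2C3 = 14 − 10 = 4 completes the 14 across.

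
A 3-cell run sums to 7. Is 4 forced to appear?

Yes

The only way to make 7 from 3 distinct digits is {1,2,4}, which contains 4.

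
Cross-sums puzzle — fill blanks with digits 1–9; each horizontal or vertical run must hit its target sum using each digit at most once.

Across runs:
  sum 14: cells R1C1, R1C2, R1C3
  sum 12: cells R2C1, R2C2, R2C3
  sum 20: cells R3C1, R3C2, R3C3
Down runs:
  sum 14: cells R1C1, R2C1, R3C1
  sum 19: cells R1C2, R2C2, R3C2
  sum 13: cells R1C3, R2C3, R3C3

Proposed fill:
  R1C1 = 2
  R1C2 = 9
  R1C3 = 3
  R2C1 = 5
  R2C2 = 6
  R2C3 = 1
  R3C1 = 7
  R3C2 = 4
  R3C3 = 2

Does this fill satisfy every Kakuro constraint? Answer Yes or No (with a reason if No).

No — the down run R1C3–R3C3 sums to 6, not 13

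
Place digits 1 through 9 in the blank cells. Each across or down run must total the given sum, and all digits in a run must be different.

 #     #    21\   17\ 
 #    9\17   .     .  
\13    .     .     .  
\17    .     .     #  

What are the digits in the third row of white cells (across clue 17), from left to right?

8, 9

17 in 2 cells must be {8,9}.
The 17 across and the 9 down share only 8, so R3C1 = 8.
R3C2 = 17 − 8 = 9 completes the 17 across.
R1C2 = 8: the only remaining digit allowed by both the 17 across and the 21 down.
R1C3 = 17 − 8 = 9 completes the 17 across.
R2C1 = 9 − 8 = 1 completes the 9 down.
R2C2 = 21 − 17 = 4 completes the 21 down.
R2C3 = 13 − 5 = 8 completes the 13 across.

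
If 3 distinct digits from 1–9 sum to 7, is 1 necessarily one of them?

Yes

The only way to make 7 from 3 distinct digits is {1,2,4}, which contains 1.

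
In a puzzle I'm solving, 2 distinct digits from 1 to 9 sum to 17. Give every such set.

{8,9}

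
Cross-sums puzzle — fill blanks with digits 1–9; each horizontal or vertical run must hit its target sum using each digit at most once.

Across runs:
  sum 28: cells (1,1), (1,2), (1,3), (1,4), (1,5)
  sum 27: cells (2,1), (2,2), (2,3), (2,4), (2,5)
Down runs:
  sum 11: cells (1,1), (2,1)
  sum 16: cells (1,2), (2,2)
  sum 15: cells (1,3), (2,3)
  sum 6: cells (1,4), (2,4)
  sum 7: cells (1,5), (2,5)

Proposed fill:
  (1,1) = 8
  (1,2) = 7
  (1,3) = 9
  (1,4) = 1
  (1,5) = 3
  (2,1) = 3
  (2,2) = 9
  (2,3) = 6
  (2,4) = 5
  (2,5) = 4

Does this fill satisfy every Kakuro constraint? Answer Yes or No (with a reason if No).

Across: 8+7+9+1+3=28; 3+9+6+5+4=27. Down: 8+3=11; 7+9=16; 9+6=15; 1+5=6; 3+4=7. No digit repeats within any run.

Yes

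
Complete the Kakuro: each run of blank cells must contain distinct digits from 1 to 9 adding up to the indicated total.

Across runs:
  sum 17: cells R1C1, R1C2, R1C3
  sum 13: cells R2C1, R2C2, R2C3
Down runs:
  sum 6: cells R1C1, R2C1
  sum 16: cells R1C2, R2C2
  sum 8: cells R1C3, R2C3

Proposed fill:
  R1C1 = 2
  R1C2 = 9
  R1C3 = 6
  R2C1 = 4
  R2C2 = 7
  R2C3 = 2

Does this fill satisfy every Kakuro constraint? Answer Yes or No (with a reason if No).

Yes

Across: 2+9+6=17; 4+7+2=13. Down: 2+4=6; 9+7=16; 6+2=8. No digit repeats within any run.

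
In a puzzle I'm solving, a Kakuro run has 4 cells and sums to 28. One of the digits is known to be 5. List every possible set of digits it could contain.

4 distinct digits from 1–9 sum between 10 and 30.
Keeping only sets containing 5.
Only one set works: {5,6,8,9}.

{5,6,8,9}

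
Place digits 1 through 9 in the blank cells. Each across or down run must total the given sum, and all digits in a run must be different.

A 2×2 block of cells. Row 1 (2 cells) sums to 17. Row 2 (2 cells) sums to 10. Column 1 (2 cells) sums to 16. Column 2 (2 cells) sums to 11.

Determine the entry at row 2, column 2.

3

17 in 2 cells must be {8,9}; 16 in 2 cells must be {7,9}.
The 17 across and the 16 down share only 9, so (1,1) = 9.
(1,2) = 17 − 9 = 8 completes the 17 across.
(2,1) = 16 − 9 = 7 completes the 16 down.
(2,2) = 10 − 7 = 3 completes the 10 across.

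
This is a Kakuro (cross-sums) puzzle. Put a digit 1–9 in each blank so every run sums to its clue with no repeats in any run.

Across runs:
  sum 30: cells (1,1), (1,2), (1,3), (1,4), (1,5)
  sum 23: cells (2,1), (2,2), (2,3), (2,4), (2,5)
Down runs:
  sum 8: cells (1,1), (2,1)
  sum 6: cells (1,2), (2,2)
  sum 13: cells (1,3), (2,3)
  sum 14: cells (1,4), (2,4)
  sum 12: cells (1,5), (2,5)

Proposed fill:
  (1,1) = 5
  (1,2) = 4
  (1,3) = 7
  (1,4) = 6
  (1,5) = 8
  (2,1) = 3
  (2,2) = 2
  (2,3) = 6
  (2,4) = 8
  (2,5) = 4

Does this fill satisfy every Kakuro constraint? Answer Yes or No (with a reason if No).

Yes

Across: 5+4+7+6+8=30; 3+2+6+8+4=23. Down: 5+3=8; 4+2=6; 7+6=13; 6+8=14; 8+4=12. No digit repeats within any run.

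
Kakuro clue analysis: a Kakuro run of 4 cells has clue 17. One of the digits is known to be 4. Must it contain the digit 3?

No

Counterexample: {1,4,5,7} sums to 17 under that restriction without using 3.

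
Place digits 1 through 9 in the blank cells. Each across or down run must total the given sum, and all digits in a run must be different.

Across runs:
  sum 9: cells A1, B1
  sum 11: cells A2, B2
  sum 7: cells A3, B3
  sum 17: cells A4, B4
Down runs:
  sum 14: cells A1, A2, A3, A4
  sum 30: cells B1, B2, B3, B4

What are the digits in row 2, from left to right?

3 8

17 in 2 cells must be {8,9}; 30 in 4 cells must be {6,7,8,9}.
Only 6 fits B3 under both its across sum 7 and down sum 30.
The 17 across and the 14 down share only 8, so A4 = 8.
B4 = 17 − 8 = 9 completes the 17 across.
A3 = 7 − 6 = 1 completes the 7 across.
No cell is forced outright now. A1 can only be 2 or 3 (the digits allowed by both its 9 across and its 14 down). If A1 = 3: then B1 would have to be in {6} for the 9 across but in {7,8} for the 30 down — contradiction. So A1 = 2.
B1 = 9 − 2 = 7 completes the 9 across.
A2 = 14 − 11 = 3 completes the 14 down.
B2 = 11 − 3 = 8 completes the 11 across.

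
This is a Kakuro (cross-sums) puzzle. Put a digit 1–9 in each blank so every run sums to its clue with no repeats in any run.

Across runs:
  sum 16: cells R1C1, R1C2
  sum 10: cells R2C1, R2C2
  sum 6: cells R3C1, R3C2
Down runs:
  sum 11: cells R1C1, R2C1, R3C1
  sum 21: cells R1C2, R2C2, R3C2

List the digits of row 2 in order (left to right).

16 in 2 cells must be {7,9}.
The 16 across and the 11 down share only 7, so R1C1 = 7.
R1C2 = 16 − 7 = 9 completes the 16 across.
Given what's placed, R3C1 must be 1 to fit the 6 across and 11 down.
R3C2 = 6 − 1 = 5 completes the 6 across.
R2C1 = 11 − 8 = 3 completes the 11 down.
R2C2 = 10 − 3 = 7 completes the 10 across.

3 7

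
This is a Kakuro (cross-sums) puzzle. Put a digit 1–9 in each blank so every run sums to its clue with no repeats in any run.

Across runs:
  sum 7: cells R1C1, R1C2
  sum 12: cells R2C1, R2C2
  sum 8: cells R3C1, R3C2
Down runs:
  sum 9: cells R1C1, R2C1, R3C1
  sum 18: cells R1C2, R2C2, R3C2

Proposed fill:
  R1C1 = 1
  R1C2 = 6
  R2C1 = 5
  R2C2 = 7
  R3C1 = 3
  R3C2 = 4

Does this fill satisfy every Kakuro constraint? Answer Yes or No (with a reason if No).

No — the across run R3C1–R3C2 sums to 7, not 8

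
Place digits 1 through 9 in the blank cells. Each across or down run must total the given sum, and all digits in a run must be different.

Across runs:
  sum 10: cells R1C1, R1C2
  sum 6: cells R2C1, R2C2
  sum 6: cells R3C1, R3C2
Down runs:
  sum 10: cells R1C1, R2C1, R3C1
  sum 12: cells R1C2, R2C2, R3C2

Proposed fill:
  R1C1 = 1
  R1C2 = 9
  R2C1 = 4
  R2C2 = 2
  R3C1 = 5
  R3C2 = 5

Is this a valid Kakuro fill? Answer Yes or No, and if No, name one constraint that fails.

No — the across run R3C1–R3C2 sums to 10, not 6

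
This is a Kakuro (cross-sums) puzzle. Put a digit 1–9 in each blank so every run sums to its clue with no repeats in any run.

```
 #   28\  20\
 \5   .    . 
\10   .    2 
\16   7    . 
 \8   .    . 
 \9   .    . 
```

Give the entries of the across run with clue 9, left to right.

6 3

16 in 2 cells must be {7,9}.
R2C1 = 10 − 2 = 8 completes the 10 across.
R3C2 = 16 − 7 = 9 completes the 16 across.
No cell is forced outright now. R4C2 can only be 1 or 3 or 5 (the digits allowed by both its 8 across and its 20 down). If R4C2 = 1: that forces R1C2 = 3, after which R4C1 would have to be in {7} for the 8 across but in {1,2,3,4,5,6,9} for the 28 down — contradiction. If R4C2 = 3: that forces R1C2 = 1, R4C1 = 5, R5C2 = 5, after which R1C1 would have to be in {4} for the 5 across but in {2,6} for the 28 down — contradiction. So R4C2 = 5.
R4C1 = 8 − 5 = 3 completes the 8 across.
Nothing is forced directly, so branch on R1C1, whose candidates are 1 or 4. If R1C1 = 1: then R1C2 would have to be in {4} for the 5 across but in {1,3} for the 20 down — contradiction. So R1C1 = 4.
R1C2 = 5 − 4 = 1 completes the 5 across.
R5C1 = 28 − 22 = 6 completes the 28 down.
R5C2 = 9 − 6 = 3 completes the 9 across.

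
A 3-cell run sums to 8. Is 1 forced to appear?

Yes

Every partition of 8 into 3 distinct digits includes 1: {1,2,5}, {1,3,4}.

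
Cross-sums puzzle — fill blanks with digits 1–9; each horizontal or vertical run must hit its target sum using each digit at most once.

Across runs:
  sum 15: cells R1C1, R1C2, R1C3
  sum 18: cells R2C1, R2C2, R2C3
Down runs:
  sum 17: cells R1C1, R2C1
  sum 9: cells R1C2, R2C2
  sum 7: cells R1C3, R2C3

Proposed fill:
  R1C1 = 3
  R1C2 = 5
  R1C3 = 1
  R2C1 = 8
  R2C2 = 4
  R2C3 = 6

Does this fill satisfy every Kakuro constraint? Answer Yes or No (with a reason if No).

No — the down run R1C1–R2C1 sums to 11, not 17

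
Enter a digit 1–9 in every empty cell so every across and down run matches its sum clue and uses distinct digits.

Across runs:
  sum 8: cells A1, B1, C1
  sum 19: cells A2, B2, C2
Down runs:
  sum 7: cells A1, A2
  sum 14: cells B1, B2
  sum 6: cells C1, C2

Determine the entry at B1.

The 8 across and the 14 down share only 5, so B1 = 5.
B2 = 14 − 5 = 9 completes the 14 down.
Nothing is forced directly, so branch on C2, whose candidates are 2 or 4. If C2 = 2: then C1 would have to be in {1,2} for the 8 across but in {4} for the 6 down — contradiction. So C2 = 4.
C1 = 6 − 4 = 2 completes the 6 down.
A2 = 19 − 13 = 6 completes the 19 across.
A1 = 8 − 7 = 1 completes the 8 across.

5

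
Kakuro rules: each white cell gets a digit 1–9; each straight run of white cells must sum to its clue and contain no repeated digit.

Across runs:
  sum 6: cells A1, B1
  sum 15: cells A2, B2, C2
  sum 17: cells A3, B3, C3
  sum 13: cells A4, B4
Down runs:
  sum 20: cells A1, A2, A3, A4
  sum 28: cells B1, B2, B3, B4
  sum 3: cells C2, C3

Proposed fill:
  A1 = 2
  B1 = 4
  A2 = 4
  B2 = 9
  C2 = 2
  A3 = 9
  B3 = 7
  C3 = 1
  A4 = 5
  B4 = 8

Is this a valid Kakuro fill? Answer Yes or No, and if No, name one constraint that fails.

Yes

Across: 2+4=6; 4+9+2=15; 9+7+1=17; 5+8=13. Down: 2+4+9+5=20; 4+9+7+8=28; 2+1=3. No digit repeats within any run.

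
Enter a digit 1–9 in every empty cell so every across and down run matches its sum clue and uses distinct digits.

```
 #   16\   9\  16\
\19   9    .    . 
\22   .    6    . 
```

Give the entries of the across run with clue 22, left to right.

16 in 2 cells must be {7,9}.
R1C2 = 9 − 6 = 3 completes the 9 down.
R1C3 = 19 − 12 = 7 completes the 19 across.
R2C1 = 16 − 9 = 7 completes the 16 down.
R2C3 = 22 − 13 = 9 completes the 22 across.

7, 6, 9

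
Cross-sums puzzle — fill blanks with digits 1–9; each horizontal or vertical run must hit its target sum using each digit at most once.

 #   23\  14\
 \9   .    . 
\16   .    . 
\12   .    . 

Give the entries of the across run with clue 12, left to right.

8 4

16 in 2 cells must be {7,9}; 23 in 3 cells must be {6,8,9}.
The 16 across and the 23 down share only 9, so R2C1 = 9.
R2C2 = 16 − 9 = 7 completes the 16 across.
Given what's placed, R3C1 must be 8 to fit the 12 across and 23 down.
R3C2 = 12 − 8 = 4 completes the 12 across.
R1C1 = 23 − 17 = 6 completes the 23 down.
R1C2 = 9 − 6 = 3 completes the 9 across.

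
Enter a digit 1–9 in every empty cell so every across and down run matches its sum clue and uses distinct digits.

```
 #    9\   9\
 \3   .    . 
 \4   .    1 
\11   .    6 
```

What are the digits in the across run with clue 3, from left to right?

3 in 2 cells must be {1,2}; 4 in 2 cells must be {1,3}.
R1C2 = 9 − 7 = 2 completes the 9 down.
R2C1 = 4 − 1 = 3 completes the 4 across.
R3C1 = 11 − 6 = 5 completes the 11 across.
R1C1 = 3 − 2 = 1 completes the 3 across.

1 2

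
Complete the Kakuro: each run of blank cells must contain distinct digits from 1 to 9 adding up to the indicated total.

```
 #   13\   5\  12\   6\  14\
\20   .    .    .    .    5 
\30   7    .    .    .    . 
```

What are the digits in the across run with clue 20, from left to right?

6 3 4 2 5

R1C1 = 13 − 7 = 6 completes the 13 down.
R2C5 = 14 − 5 = 9 completes the 14 down.
Nothing is forced directly, so branch on R1C3, whose candidates are 3 or 4. If R1C3 = 3: then R2C3 would have to be in {1,2,3,4,5,6,8} for the 30 across but in {9} for the 12 down — contradiction. So R1C3 = 4.
R1C4 = 2: the only remaining digit allowed by both the 20 across and the 6 down.
R2C3 = 12 − 4 = 8 completes the 12 down.
R2C4 = 6 − 2 = 4 completes the 6 down.
R1C2 = 20 − 17 = 3 completes the 20 across.
R2C2 = 30 − 28 = 2 completes the 30 across.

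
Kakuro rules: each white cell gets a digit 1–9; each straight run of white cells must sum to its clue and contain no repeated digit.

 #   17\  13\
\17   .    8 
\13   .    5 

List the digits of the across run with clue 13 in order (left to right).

8 5

17 in 2 cells must be {8,9}.
R1C1 = 17 − 8 = 9 completes the 17 across.
R2C1 = 13 − 5 = 8 completes the 13 across.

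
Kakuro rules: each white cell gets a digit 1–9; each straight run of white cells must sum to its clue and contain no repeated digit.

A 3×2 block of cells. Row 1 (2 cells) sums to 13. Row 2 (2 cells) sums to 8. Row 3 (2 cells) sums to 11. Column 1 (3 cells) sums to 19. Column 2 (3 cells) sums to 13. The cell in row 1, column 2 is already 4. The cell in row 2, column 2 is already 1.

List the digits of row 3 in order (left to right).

3 8

(1,1) = 13 − 4 = 9 completes the 13 across.
(2,1) = 8 − 1 = 7 completes the 8 across.
(3,1) = 19 − 16 = 3 completes the 19 down.
(3,2) = 11 − 3 = 8 completes the 11 across.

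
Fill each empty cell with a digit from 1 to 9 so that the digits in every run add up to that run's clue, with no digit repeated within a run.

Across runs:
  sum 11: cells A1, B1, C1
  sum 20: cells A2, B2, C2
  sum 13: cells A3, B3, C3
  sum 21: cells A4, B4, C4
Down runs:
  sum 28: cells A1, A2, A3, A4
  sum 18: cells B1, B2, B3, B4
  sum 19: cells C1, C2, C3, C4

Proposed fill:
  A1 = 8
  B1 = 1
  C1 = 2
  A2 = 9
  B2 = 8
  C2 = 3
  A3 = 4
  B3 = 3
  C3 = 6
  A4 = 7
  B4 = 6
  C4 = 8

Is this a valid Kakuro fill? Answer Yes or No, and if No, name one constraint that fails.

Across: 8+1+2=11; 9+8+3=20; 4+3+6=13; 7+6+8=21. Down: 8+9+4+7=28; 1+8+3+6=18; 2+3+6+8=19. No digit repeats within any run.

Yes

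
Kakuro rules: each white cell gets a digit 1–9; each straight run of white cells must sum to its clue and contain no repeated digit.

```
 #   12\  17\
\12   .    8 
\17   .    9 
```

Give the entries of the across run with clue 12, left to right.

4, 8

17 in 2 cells must be {8,9}.
R1C1 = 12 − 8 = 4 completes the 12 across.
R2C1 = 17 − 9 = 8 completes the 17 across.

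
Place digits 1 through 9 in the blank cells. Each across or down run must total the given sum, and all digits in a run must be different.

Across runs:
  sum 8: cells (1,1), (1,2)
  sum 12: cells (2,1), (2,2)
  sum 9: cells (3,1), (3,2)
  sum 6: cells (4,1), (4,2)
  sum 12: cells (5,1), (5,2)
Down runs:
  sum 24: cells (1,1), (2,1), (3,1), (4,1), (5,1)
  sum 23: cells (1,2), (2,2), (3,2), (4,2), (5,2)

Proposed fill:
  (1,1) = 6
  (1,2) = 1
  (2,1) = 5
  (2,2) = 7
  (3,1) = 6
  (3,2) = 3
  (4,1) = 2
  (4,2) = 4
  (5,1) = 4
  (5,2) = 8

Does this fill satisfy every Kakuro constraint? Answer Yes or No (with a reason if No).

No — the across run (1,1)–(1,2) sums to 7, not 8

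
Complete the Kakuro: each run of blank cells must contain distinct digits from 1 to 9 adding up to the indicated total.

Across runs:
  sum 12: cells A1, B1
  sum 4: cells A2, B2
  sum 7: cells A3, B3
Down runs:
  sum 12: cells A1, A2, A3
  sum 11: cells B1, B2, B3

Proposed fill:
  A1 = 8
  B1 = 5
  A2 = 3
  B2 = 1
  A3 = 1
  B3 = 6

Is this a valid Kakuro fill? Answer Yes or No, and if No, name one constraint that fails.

No — the across run A1–B1 sums to 13, not 12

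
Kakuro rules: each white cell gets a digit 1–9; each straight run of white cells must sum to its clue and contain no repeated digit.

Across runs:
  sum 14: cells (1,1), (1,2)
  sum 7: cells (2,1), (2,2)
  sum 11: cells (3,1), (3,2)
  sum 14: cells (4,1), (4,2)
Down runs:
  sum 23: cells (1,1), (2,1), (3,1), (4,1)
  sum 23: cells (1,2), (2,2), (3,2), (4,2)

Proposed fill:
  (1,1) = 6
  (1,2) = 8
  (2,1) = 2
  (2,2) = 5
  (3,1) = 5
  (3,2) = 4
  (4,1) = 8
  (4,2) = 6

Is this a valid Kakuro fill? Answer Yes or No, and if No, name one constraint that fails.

No — the across run (3,1)–(3,2) sums to 9, not 11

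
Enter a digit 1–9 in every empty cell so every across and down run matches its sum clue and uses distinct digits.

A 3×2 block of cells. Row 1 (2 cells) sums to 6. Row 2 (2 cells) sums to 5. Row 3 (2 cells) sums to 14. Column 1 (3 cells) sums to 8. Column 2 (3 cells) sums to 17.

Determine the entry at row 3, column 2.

The 14 across and the 8 down share only 5, so (3,1) = 5.
(3,2) = 14 − 5 = 9 completes the 14 across.
Nothing is forced directly, so branch on (1,1), whose candidates are 1 or 2. If (1,1) = 2: then (1,2) would have to be in {4} for the 6 across but in {1,2,3,5,6,7} for the 17 down — contradiction. So (1,1) = 1.
(1,2) = 6 − 1 = 5 completes the 6 across.
(2,1) = 8 − 6 = 2 completes the 8 down.
(2,2) = 5 − 2 = 3 completes the 5 across.

9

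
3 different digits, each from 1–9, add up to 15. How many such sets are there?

8

3 distinct digits from 1–9 sum between 6 and 24.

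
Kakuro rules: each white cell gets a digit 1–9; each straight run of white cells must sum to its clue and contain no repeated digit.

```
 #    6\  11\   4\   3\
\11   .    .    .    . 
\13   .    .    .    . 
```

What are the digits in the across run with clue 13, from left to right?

4 6 1 2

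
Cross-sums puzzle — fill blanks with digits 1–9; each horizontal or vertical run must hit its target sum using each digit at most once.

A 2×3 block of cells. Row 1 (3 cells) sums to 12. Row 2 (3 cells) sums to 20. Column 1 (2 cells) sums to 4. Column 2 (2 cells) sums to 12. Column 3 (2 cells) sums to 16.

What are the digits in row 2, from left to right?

4 in 2 cells must be {1,3}; 16 in 2 cells must be {7,9}.
The 20 across and the 4 down share only 3, so (2,1) = 3.
Given what's placed, (2,3) must be 9 to fit the 20 across and 16 down.
(1,1) = 4 − 3 = 1 completes the 4 down.
(1,3) = 16 − 9 = 7 completes the 16 down.
(2,2) = 20 − 12 = 8 completes the 20 across.
(1,2) = 12 − 8 = 4 completes the 12 across.

3 8 9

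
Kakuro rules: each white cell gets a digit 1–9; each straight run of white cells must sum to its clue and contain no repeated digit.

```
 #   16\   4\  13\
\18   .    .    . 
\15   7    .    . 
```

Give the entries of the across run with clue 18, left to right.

9 1 8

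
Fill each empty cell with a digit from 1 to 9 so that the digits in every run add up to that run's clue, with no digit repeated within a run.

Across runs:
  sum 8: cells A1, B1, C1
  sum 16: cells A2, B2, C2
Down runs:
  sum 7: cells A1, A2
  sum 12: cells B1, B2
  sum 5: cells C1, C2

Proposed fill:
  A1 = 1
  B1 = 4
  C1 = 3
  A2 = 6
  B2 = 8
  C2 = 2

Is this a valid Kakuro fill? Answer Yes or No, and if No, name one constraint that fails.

Across: 1+4+3=8; 6+8+2=16. Down: 1+6=7; 4+8=12; 3+2=5. No digit repeats within any run.

Yes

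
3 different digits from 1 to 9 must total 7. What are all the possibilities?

3 distinct digits from 1–9 sum between 6 and 24.
Only one set works: {1,2,4}.

{1,2,4}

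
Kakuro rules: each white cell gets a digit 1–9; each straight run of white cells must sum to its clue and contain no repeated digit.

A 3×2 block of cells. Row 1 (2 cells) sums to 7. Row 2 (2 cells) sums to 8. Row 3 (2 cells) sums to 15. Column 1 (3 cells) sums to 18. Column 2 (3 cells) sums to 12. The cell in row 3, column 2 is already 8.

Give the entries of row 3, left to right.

7 8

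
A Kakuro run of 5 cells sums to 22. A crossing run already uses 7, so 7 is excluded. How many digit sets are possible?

5 distinct digits from 1–9 sum between 15 and 35.
Dropping sets that contain 7.
Enumerating: {1,2,4,6,9}, {1,2,5,6,8}, {1,3,4,5,9}, {1,3,4,6,8}, {2,3,4,5,8}.

5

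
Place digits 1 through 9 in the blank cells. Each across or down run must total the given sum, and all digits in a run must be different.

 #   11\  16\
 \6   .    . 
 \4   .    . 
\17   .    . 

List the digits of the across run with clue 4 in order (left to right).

1, 3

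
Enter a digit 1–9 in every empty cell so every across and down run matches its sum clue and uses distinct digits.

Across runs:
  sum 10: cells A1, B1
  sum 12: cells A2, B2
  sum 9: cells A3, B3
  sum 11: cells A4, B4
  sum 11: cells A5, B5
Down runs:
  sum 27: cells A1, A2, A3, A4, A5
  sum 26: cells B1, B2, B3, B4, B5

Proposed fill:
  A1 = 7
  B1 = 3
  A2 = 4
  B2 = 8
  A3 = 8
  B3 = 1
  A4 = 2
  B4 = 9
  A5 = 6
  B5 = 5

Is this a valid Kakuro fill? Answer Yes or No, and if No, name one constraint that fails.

Across: 7+3=10; 4+8=12; 8+1=9; 2+9=11; 6+5=11. Down: 7+4+8+2+6=27; 3+8+1+9+5=26. No digit repeats within any run.

Yes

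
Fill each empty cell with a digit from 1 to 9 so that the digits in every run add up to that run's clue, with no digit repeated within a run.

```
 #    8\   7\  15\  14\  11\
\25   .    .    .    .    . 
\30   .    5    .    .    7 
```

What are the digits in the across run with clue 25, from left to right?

5 2 6 8 4

R1C2 = 7 − 5 = 2 completes the 7 down.
R1C5 = 11 − 7 = 4 completes the 11 down.
Nothing is forced directly, so branch on R2C1, whose candidates are 1 or 3 or 6. If R2C1 = 1: that forces R1C1 = 7, R1C3 = 9, after which R1C4 would have to be in {3} for the 25 across but in {5,6,8,9} for the 14 down — contradiction. If R2C1 = 6: then R1C1 would have to be in {3,5,6,7,8,9} for the 25 across but in {2} for the 8 down — contradiction. So R2C1 = 3.
R1C1 = 8 − 3 = 5 completes the 8 down.
Nothing is forced directly, so branch on R2C3, whose candidates are 6 or 9. If R2C3 = 6: then R1C3 would have to be in {6,8} for the 25 across but in {9} for the 15 down — contradiction. So R2C3 = 9.
R1C3 = 15 − 9 = 6 completes the 15 down.
R1C4 = 25 − 17 = 8 completes the 25 across.
R2C4 = 30 − 24 = 6 completes the 30 across.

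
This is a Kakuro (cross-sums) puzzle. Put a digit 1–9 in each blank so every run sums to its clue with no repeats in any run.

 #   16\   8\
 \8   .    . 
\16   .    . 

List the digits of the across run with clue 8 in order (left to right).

7 1

16 in 2 cells must be {7,9}.
The 8 across and the 16 down share only 7, so R1C1 = 7.
R1C2 = 8 − 7 = 1 completes the 8 across.
R2C1 = 16 − 7 = 9 completes the 16 down.
R2C2 = 16 − 9 = 7 completes the 16 across.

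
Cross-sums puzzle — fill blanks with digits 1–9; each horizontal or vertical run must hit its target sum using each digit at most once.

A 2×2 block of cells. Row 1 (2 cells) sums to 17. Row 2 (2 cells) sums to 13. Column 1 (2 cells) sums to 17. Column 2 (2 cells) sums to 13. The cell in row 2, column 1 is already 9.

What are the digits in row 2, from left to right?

17 in 2 cells must be {8,9}.
(1,1) = 17 − 9 = 8 completes the 17 down.
(1,2) = 17 − 8 = 9 completes the 17 across.
(2,2) = 13 − 9 = 4 completes the 13 across.

9 4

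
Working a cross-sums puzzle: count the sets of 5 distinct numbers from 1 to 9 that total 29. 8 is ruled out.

2

5 distinct digits from 1–9 sum between 15 and 35.
Dropping sets that contain 8.
Enumerating: {2,5,6,7,9}, {3,4,6,7,9}.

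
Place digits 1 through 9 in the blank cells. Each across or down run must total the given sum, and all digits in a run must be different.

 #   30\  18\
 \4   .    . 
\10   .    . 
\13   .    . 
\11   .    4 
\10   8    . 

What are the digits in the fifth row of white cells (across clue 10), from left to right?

4 in 2 cells must be {1,3}.
R4C1 = 11 − 4 = 7 completes the 11 across.
R5C2 = 10 − 8 = 2 completes the 10 across.

8 2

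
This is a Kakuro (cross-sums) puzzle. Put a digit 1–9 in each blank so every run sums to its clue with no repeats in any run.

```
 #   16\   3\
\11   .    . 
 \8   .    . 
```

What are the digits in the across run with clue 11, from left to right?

9 2

16 in 2 cells must be {7,9}; 3 in 2 cells must be {1,2}.
The 11 across and the 3 down share only 2, so R1C2 = 2.
The 8 across and the 16 down share only 7, so R2C1 = 7.
R2C2 = 8 − 7 = 1 completes the 8 across.
R1C1 = 11 − 2 = 9 completes the 11 across.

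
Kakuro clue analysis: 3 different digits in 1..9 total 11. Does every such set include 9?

No

Counterexample: {1,2,8} sums to 11 without using 9.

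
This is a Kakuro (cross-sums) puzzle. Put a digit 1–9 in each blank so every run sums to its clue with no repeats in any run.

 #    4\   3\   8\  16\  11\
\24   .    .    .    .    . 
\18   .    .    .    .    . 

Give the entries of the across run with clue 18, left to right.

1 2 3 7 5

4 in 2 cells must be {1,3}; 3 in 2 cells must be {1,2}; 16 in 2 cells must be {7,9}.
Only 7 fits R2C4 under both its across sum 18 and down sum 16.
R1C4 = 16 − 7 = 9 completes the 16 down.
Nothing is forced directly, so branch on R2C5, whose candidates are 2 or 3 or 5. If R2C5 = 2: then R1C5 would have to be in {1,2,3,4,5,6,7,8} for the 24 across but in {9} for the 11 down — contradiction. If R2C5 = 3: that forces R1C5 = 8, R2C1 = 1, R2C2 = 2, R2C3 = 5, after which R1C1 would have to be in {1,2,4} for the 24 across but in {3} for the 4 down — contradiction. So R2C5 = 5.
R1C5 = 11 − 5 = 6 completes the 11 down.
No cell is forced outright now. R1C1 can only be 1 or 3 (the digits allowed by both its 24 across and its 4 down). If R1C1 = 1: then R1C2 would have to be in {3,5} for the 24 across but in {1,2} for the 3 down — contradiction. So R1C1 = 3.
R2C1 = 4 − 3 = 1 completes the 4 down.
Given what's placed, R2C2 must be 2 to fit the 18 across and 3 down.
R2C3 = 18 − 15 = 3 completes the 18 across.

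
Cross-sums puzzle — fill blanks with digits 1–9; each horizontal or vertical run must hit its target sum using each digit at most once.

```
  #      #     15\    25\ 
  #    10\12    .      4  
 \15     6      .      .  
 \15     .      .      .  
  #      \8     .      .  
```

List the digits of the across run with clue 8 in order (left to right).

1 7

R1C2 = 12 − 4 = 8 completes the 12 across.
R3C1 = 10 − 6 = 4 completes the 10 down.
R3C2 = 2: the only remaining digit allowed by both the 15 across and the 15 down.
R3C3 = 15 − 6 = 9 completes the 15 across.
R4C2 = 1: the only remaining digit allowed by both the 8 across and the 15 down.
R4C3 = 8 − 1 = 7 completes the 8 across.
R2C2 = 15 − 11 = 4 completes the 15 down.
R2C3 = 15 − 10 = 5 completes the 15 across.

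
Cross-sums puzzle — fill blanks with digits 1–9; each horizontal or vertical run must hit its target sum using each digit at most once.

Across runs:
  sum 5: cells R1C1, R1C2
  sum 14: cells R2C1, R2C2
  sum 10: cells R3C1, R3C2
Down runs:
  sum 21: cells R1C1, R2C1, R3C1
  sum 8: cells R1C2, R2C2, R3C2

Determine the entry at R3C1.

8

The 5 across and the 21 down share only 4, so R1C1 = 4.
R1C2 = 5 − 4 = 1 completes the 5 across.
Given what's placed, R2C2 must be 5 to fit the 14 across and 8 down.
R3C2 = 8 − 6 = 2 completes the 8 down.
R2C1 = 14 − 5 = 9 completes the 14 across.
R3C1 = 10 − 2 = 8 completes the 10 across.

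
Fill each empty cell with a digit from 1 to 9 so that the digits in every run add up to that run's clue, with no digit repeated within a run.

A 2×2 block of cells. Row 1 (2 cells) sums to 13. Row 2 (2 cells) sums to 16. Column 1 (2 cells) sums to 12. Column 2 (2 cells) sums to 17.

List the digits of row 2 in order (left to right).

7 9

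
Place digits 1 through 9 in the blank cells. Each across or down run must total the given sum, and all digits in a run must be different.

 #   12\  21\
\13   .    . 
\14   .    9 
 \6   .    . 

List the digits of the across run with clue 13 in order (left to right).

6 7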